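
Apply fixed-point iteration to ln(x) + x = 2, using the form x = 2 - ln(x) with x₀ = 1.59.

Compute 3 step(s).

Equation: ln(x) + x = 2
Fixed-point form: x = 2 - ln(x)
x₀ = 1.59

x_1 = g(1.590000) = 1.536266
x_2 = g(1.536266) = 1.570645
x_3 = g(1.570645) = 1.548514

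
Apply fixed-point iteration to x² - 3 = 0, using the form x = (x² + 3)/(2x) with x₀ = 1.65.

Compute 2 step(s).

Equation: x² - 3 = 0
Fixed-point form: x = (x² + 3)/(2x)
x₀ = 1.65

x_1 = g(1.650000) = 1.734091
x_2 = g(1.734091) = 1.732052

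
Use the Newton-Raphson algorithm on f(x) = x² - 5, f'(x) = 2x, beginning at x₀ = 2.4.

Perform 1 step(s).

f(x) = x² - 5
f'(x) = 2x
x₀ = 2.4

Newton-Raphson formula: x_{n+1} = x_n - f(x_n)/f'(x_n)

Iteration 1:
  f(2.400000) = 0.760000
  f'(2.400000) = 4.800000
  x_1 = 2.400000 - 0.760000/4.800000 = 2.241667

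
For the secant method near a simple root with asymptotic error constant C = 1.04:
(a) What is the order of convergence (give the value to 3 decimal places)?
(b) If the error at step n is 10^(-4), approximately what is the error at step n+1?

(a) Secant method has superlinear convergence with order φ = (1+√5)/2 ≈ 1.618.
    This means |e_{n+1}| ≈ C|e_n|^1.618.

(b) With |e_n| = 10^(-4) and C = 1.04:
    |e_{n+1}| ≈ 1.04 × (10^(-4))^1.618 = 1.04 × 10^(-6.47)

(a) ≈ 1.618 (golden ratio); (b) |e_{n+1}| ≈ 3.507e-07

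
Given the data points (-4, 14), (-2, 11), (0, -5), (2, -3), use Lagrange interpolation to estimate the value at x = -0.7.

Lagrange interpolation formula:
P(x) = Σ yᵢ × Lᵢ(x)
where Lᵢ(x) = Π_{j≠i} (x - xⱼ)/(xᵢ - xⱼ)

L_0(-0.7) = (-0.7 - (-2))/(-4 - (-2)) × (-0.7 - 0)/(-4 - 0) × (-0.7 - 2)/(-4 - 2) = -0.051187
L_1(-0.7) = (-0.7 - (-4))/(-2 - (-4)) × (-0.7 - 0)/(-2 - 0) × (-0.7 - 2)/(-2 - 2) = 0.389812
L_2(-0.7) = (-0.7 - (-4))/(0 - (-4)) × (-0.7 - (-2))/(0 - (-2)) × (-0.7 - 2)/(0 - 2) = 0.723938
L_3(-0.7) = (-0.7 - (-4))/(2 - (-4)) × (-0.7 - (-2))/(2 - (-2)) × (-0.7 - 0)/(2 - 0) = -0.062562

P(-0.7) = 14×L_0(-0.7) + 11×L_1(-0.7) + (-5)×L_2(-0.7) + (-3)×L_3(-0.7)
P(-0.7) = 0.139312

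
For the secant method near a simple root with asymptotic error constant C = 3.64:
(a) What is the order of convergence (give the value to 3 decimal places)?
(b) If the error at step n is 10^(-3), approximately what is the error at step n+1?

(a) Secant method has superlinear convergence with order φ = (1+√5)/2 ≈ 1.618.
    This means |e_{n+1}| ≈ C|e_n|^1.618.

(b) With |e_n| = 10^(-3) and C = 3.64:
    |e_{n+1}| ≈ 3.64 × (10^(-3))^1.618 = 3.64 × 10^(-4.85)

(a) ≈ 1.618 (golden ratio); (b) |e_{n+1}| ≈ 5.093e-05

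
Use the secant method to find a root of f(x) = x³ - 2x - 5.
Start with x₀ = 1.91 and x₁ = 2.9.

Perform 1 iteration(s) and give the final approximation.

f(x) = x³ - 2x - 5
x₀ = 1.91, x₁ = 2.9

Secant formula: x_{n+1} = x_n - f(x_n)(x_n - x_{n-1})/(f(x_n) - f(x_{n-1}))

Iteration 1:
  f(1.910000) = -1.852129
  f(2.900000) = 13.589000
  x_2 = 2.900000 - 13.589000×(2.900000 - 1.910000)/(13.589000 - (-1.852129))
       = 2.028748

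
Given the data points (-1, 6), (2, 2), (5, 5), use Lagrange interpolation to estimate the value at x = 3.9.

Lagrange interpolation formula:
P(x) = Σ yᵢ × Lᵢ(x)
where Lᵢ(x) = Π_{j≠i} (x - xⱼ)/(xᵢ - xⱼ)

L_0(3.9) = (3.9 - 2)/(-1 - 2) × (3.9 - 5)/(-1 - 5) = -0.116111
L_1(3.9) = (3.9 - (-1))/(2 - (-1)) × (3.9 - 5)/(2 - 5) = 0.598889
L_2(3.9) = (3.9 - (-1))/(5 - (-1)) × (3.9 - 2)/(5 - 2) = 0.517222

P(3.9) = 6×L_0(3.9) + 2×L_1(3.9) + 5×L_2(3.9)
P(3.9) = 3.087222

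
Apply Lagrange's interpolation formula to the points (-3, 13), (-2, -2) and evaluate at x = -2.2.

Lagrange interpolation formula:
P(x) = Σ yᵢ × Lᵢ(x)
where Lᵢ(x) = Π_{j≠i} (x - xⱼ)/(xᵢ - xⱼ)

L_0(-2.2) = (-2.2 - (-2))/(-3 - (-2)) = 0.200000
L_1(-2.2) = (-2.2 - (-3))/(-2 - (-3)) = 0.800000

P(-2.2) = 13×L_0(-2.2) + (-2)×L_1(-2.2)
P(-2.2) = 1.000000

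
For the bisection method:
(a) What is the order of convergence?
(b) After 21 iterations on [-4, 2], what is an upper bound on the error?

(a) Bisection has linear (order 1) convergence; the error is halved each step.

(b) Error bound = (b-a)/2^n = (2 - (-4))/2^{21}
    = 6/2^{21}

(a) 1 (linear); (b) error ≤ 2.86e-06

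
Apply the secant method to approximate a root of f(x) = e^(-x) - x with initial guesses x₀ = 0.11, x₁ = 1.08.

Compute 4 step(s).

f(x) = e^(-x) - x
x₀ = 0.11, x₁ = 1.08

Secant formula: x_{n+1} = x_n - f(x_n)(x_n - x_{n-1})/(f(x_n) - f(x_{n-1}))

Iteration 1:
  f(0.110000) = 0.785834
  f(1.080000) = -0.740404
  x_2 = 1.080000 - (-0.740404)×(1.080000 - 0.110000)/(-0.740404 - 0.785834)
       = 0.609436
Iteration 2:
  f(1.080000) = -0.740404
  f(0.609436) = -0.065779
  x_3 = 0.609436 - (-0.065779)×(0.609436 - 1.080000)/(-0.065779 - (-0.740404))
       = 0.563554
Iteration 3:
  f(0.609436) = -0.065779
  f(0.563554) = 0.005628
  x_4 = 0.563554 - 0.005628×(0.563554 - 0.609436)/(0.005628 - (-0.065779))
       = 0.567171
Iteration 4:
  f(0.563554) = 0.005628
  f(0.567171) = -0.000043
  x_5 = 0.567171 - (-0.000043)×(0.567171 - 0.563554)/(-0.000043 - 0.005628)
       = 0.567143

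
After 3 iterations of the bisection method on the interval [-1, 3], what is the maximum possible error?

Bisection error bound: |error| ≤ (b-a)/2^n
|error| ≤ (3 - (-1))/2^3 = 4/2^3
|error| ≤ 0.5000000000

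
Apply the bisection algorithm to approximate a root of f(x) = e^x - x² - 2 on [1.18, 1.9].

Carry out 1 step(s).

f(x) = e^x - x² - 2
Initial interval: [1.18, 1.9]

Iteration 1:
  c_1 = (1.180000 + 1.900000)/2 = 1.540000
  f(c_1) = f(1.540000) = 0.292990
  f(a) × f(c) < 0, new interval: [1.180000, 1.540000]

After 1 iteration(s), the approximation is c_1 = 1.540000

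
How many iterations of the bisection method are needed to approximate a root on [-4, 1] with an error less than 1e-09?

We need (b-a)/2^n ≤ 1e-09
(1 - (-4))/2^n ≤ 1e-09
5/2^n ≤ 1e-09
2^n ≥ 5000000000
n ≥ log₂(5000000000) = 32.22
n ≥ 33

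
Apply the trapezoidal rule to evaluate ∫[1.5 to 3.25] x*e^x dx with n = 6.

f(x) = x*e^x
a = 1.5, b = 3.25, n = 6
h = (b - a)/n = 0.291667

Trapezoidal rule: (h/2)[f(x₀) + 2f(x₁) + 2f(x₂) + ... + f(xₙ)]

x_0 = 1.5000, f(x_0) = 6.722534, coefficient = 1
x_1 = 1.7917, f(x_1) = 10.749002, coefficient = 2
x_2 = 2.0833, f(x_2) = 16.731656, coefficient = 2
x_3 = 2.3750, f(x_3) = 25.533656, coefficient = 2
x_4 = 2.6667, f(x_4) = 38.378443, coefficient = 2
x_5 = 2.9583, f(x_5) = 56.994763, coefficient = 2
x_6 = 3.2500, f(x_6) = 83.818605, coefficient = 1

I ≈ (0.291667/2) × 387.316179 = 56.483609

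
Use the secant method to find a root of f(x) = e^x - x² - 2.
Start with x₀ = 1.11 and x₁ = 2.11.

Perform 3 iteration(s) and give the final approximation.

f(x) = e^x - x² - 2
x₀ = 1.11, x₁ = 2.11

Secant formula: x_{n+1} = x_n - f(x_n)(x_n - x_{n-1})/(f(x_n) - f(x_{n-1}))

Iteration 1:
  f(1.110000) = -0.197742
  f(2.110000) = 1.796141
  x_2 = 2.110000 - 1.796141×(2.110000 - 1.110000)/(1.796141 - (-0.197742))
       = 1.209174
Iteration 2:
  f(2.110000) = 1.796141
  f(1.209174) = -0.111386
  x_3 = 1.209174 - (-0.111386)×(1.209174 - 2.110000)/(-0.111386 - 1.796141)
       = 1.261776
Iteration 3:
  f(1.209174) = -0.111386
  f(1.261776) = -0.060391
  x_4 = 1.261776 - (-0.060391)×(1.261776 - 1.209174)/(-0.060391 - (-0.111386))
       = 1.324069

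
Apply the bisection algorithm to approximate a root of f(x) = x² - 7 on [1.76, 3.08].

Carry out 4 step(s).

f(x) = x² - 7
Initial interval: [1.76, 3.08]

Iteration 1:
  c_1 = (1.760000 + 3.080000)/2 = 2.420000
  f(c_1) = f(2.420000) = -1.143600
  f(a) × f(c) ≥ 0, new interval: [2.420000, 3.080000]
Iteration 2:
  c_2 = (2.420000 + 3.080000)/2 = 2.750000
  f(c_2) = f(2.750000) = 0.562500
  f(a) × f(c) < 0, new interval: [2.420000, 2.750000]
Iteration 3:
  c_3 = (2.420000 + 2.750000)/2 = 2.585000
  f(c_3) = f(2.585000) = -0.317775
  f(a) × f(c) ≥ 0, new interval: [2.585000, 2.750000]
Iteration 4:
  c_4 = (2.585000 + 2.750000)/2 = 2.667500
  f(c_4) = f(2.667500) = 0.115556
  f(a) × f(c) < 0, new interval: [2.585000, 2.667500]

After 4 iteration(s), the approximation is c_4 = 2.667500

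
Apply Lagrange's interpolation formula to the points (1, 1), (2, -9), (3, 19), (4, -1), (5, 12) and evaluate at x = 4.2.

Lagrange interpolation formula:
P(x) = Σ yᵢ × Lᵢ(x)
where Lᵢ(x) = Π_{j≠i} (x - xⱼ)/(xᵢ - xⱼ)

L_0(4.2) = (4.2 - 2)/(1 - 2) × (4.2 - 3)/(1 - 3) × (4.2 - 4)/(1 - 4) × (4.2 - 5)/(1 - 5) = -0.017600
L_1(4.2) = (4.2 - 1)/(2 - 1) × (4.2 - 3)/(2 - 3) × (4.2 - 4)/(2 - 4) × (4.2 - 5)/(2 - 5) = 0.102400
L_2(4.2) = (4.2 - 1)/(3 - 1) × (4.2 - 2)/(3 - 2) × (4.2 - 4)/(3 - 4) × (4.2 - 5)/(3 - 5) = -0.281600
L_3(4.2) = (4.2 - 1)/(4 - 1) × (4.2 - 2)/(4 - 2) × (4.2 - 3)/(4 - 3) × (4.2 - 5)/(4 - 5) = 1.126400
L_4(4.2) = (4.2 - 1)/(5 - 1) × (4.2 - 2)/(5 - 2) × (4.2 - 3)/(5 - 3) × (4.2 - 4)/(5 - 4) = 0.070400

P(4.2) = 1×L_0(4.2) + (-9)×L_1(4.2) + 19×L_2(4.2) + (-1)×L_3(4.2) + 12×L_4(4.2)
P(4.2) = -6.571200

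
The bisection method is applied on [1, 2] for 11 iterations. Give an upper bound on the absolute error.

Bisection error bound: |error| ≤ (b-a)/2^n
|error| ≤ (2 - 1)/2^11 = 1/2^11
|error| ≤ 0.0004882812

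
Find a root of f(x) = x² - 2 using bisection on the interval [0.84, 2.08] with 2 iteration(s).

f(x) = x² - 2
Initial interval: [0.84, 2.08]

Iteration 1:
  c_1 = (0.840000 + 2.080000)/2 = 1.460000
  f(c_1) = f(1.460000) = 0.131600
  f(a) × f(c) < 0, new interval: [0.840000, 1.460000]
Iteration 2:
  c_2 = (0.840000 + 1.460000)/2 = 1.150000
  f(c_2) = f(1.150000) = -0.677500
  f(a) × f(c) ≥ 0, new interval: [1.150000, 1.460000]

After 2 iteration(s), the approximation is c_2 = 1.150000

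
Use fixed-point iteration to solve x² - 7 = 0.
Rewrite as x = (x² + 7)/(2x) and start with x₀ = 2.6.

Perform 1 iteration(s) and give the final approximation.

Equation: x² - 7 = 0
Fixed-point form: x = (x² + 7)/(2x)
x₀ = 2.6

x_1 = g(2.600000) = 2.646154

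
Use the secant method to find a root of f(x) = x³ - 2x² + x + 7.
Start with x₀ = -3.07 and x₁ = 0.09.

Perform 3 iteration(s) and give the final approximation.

f(x) = x³ - 2x² + x + 7
x₀ = -3.07, x₁ = 0.09

Secant formula: x_{n+1} = x_n - f(x_n)(x_n - x_{n-1})/(f(x_n) - f(x_{n-1}))

Iteration 1:
  f(-3.070000) = -43.854243
  f(0.090000) = 7.074529
  x_2 = 0.090000 - 7.074529×(0.090000 - (-3.070000))/(7.074529 - (-43.854243))
       = -0.348956
Iteration 2:
  f(0.090000) = 7.074529
  f(-0.348956) = 6.365010
  x_3 = -0.348956 - 6.365010×(-0.348956 - 0.090000)/(6.365010 - 7.074529)
       = -4.286781
Iteration 3:
  f(-0.348956) = 6.365010
  f(-4.286781) = -112.815726
  x_4 = -4.286781 - (-112.815726)×(-4.286781 - (-0.348956))/(-112.815726 - 6.365010)
       = -0.559261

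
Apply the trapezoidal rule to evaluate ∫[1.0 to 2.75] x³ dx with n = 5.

f(x) = x³
a = 1.0, b = 2.75, n = 5
h = (b - a)/n = 0.350000

Trapezoidal rule: (h/2)[f(x₀) + 2f(x₁) + 2f(x₂) + ... + f(xₙ)]

x_0 = 1.0000, f(x_0) = 1.000000, coefficient = 1
x_1 = 1.3500, f(x_1) = 2.460375, coefficient = 2
x_2 = 1.7000, f(x_2) = 4.913000, coefficient = 2
x_3 = 2.0500, f(x_3) = 8.615125, coefficient = 2
x_4 = 2.4000, f(x_4) = 13.824000, coefficient = 2
x_5 = 2.7500, f(x_5) = 20.796875, coefficient = 1

I ≈ (0.350000/2) × 81.421875 = 14.248828
Exact value: 14.047852
Error: 0.200977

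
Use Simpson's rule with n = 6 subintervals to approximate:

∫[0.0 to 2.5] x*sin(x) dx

f(x) = x*sin(x)
a = 0.0, b = 2.5, n = 6
h = (b - a)/n = 0.416667

Simpson's rule: (h/3)[f(x₀) + 4f(x₁) + 2f(x₂) + ... + f(xₙ)]

x_0 = 0.0000, f(x_0) = 0.000000, coefficient = 1
x_1 = 0.4167, f(x_1) = 0.168631, coefficient = 4
x_2 = 0.8333, f(x_2) = 0.616814, coefficient = 2
x_3 = 1.2500, f(x_3) = 1.186231, coefficient = 4
x_4 = 1.6667, f(x_4) = 1.659013, coefficient = 2
x_5 = 2.0833, f(x_5) = 1.815632, coefficient = 4
x_6 = 2.5000, f(x_6) = 1.496180, coefficient = 1

I ≈ (0.416667/3) × 18.729809 = 2.601362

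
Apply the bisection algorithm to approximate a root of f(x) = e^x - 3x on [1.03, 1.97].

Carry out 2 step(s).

f(x) = e^x - 3x
Initial interval: [1.03, 1.97]

Iteration 1:
  c_1 = (1.030000 + 1.970000)/2 = 1.500000
  f(c_1) = f(1.500000) = -0.018311
  f(a) × f(c) ≥ 0, new interval: [1.500000, 1.970000]
Iteration 2:
  c_2 = (1.500000 + 1.970000)/2 = 1.735000
  f(c_2) = f(1.735000) = 0.463928
  f(a) × f(c) < 0, new interval: [1.500000, 1.735000]

After 2 iteration(s), the approximation is c_2 = 1.735000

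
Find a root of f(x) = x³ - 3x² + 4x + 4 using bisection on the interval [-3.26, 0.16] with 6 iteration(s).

f(x) = x³ - 3x² + 4x + 4
Initial interval: [-3.26, 0.16]

Iteration 1:
  c_1 = (-3.260000 + 0.160000)/2 = -1.550000
  f(c_1) = f(-1.550000) = -13.131375
  f(a) × f(c) ≥ 0, new interval: [-1.550000, 0.160000]
Iteration 2:
  c_2 = (-1.550000 + 0.160000)/2 = -0.695000
  f(c_2) = f(-0.695000) = -0.564777
  f(a) × f(c) ≥ 0, new interval: [-0.695000, 0.160000]
Iteration 3:
  c_3 = (-0.695000 + 0.160000)/2 = -0.267500
  f(c_3) = f(-0.267500) = 2.696190
  f(a) × f(c) < 0, new interval: [-0.695000, -0.267500]
Iteration 4:
  c_4 = (-0.695000 + (-0.267500))/2 = -0.481250
  f(c_4) = f(-0.481250) = 1.268737
  f(a) × f(c) < 0, new interval: [-0.695000, -0.481250]
Iteration 5:
  c_5 = (-0.695000 + (-0.481250))/2 = -0.588125
  f(c_5) = f(-0.588125) = 0.406400
  f(a) × f(c) < 0, new interval: [-0.695000, -0.588125]
Iteration 6:
  c_6 = (-0.695000 + (-0.588125))/2 = -0.641563
  f(c_6) = f(-0.641563) = -0.065126
  f(a) × f(c) ≥ 0, new interval: [-0.641563, -0.588125]

After 6 iteration(s), the approximation is c_6 = -0.641563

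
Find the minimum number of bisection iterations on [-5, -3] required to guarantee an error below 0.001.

We need (b-a)/2^n ≤ 0.001
(-3 - (-5))/2^n ≤ 0.001
2/2^n ≤ 0.001
2^n ≥ 2000
n ≥ log₂(2000) = 10.97
n ≥ 11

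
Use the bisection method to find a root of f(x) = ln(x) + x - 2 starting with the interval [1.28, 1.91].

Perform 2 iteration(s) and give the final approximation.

f(x) = ln(x) + x - 2
Initial interval: [1.28, 1.91]

Iteration 1:
  c_1 = (1.280000 + 1.910000)/2 = 1.595000
  f(c_1) = f(1.595000) = 0.061874
  f(a) × f(c) < 0, new interval: [1.280000, 1.595000]
Iteration 2:
  c_2 = (1.280000 + 1.595000)/2 = 1.437500
  f(c_2) = f(1.437500) = -0.199595
  f(a) × f(c) ≥ 0, new interval: [1.437500, 1.595000]

After 2 iteration(s), the approximation is c_2 = 1.437500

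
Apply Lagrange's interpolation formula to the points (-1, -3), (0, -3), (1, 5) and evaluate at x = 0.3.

Lagrange interpolation formula:
P(x) = Σ yᵢ × Lᵢ(x)
where Lᵢ(x) = Π_{j≠i} (x - xⱼ)/(xᵢ - xⱼ)

L_0(0.3) = (0.3 - 0)/(-1 - 0) × (0.3 - 1)/(-1 - 1) = -0.105000
L_1(0.3) = (0.3 - (-1))/(0 - (-1)) × (0.3 - 1)/(0 - 1) = 0.910000
L_2(0.3) = (0.3 - (-1))/(1 - (-1)) × (0.3 - 0)/(1 - 0) = 0.195000

P(0.3) = (-3)×L_0(0.3) + (-3)×L_1(0.3) + 5×L_2(0.3)
P(0.3) = -1.440000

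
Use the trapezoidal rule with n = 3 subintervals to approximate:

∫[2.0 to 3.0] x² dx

f(x) = x²
a = 2.0, b = 3.0, n = 3
h = (b - a)/n = 0.333333

Trapezoidal rule: (h/2)[f(x₀) + 2f(x₁) + 2f(x₂) + ... + f(xₙ)]

x_0 = 2.0000, f(x_0) = 4.000000, coefficient = 1
x_1 = 2.3333, f(x_1) = 5.444444, coefficient = 2
x_2 = 2.6667, f(x_2) = 7.111111, coefficient = 2
x_3 = 3.0000, f(x_3) = 9.000000, coefficient = 1

I ≈ (0.333333/2) × 38.111111 = 6.351852
Exact value: 6.333333
Error: 0.018519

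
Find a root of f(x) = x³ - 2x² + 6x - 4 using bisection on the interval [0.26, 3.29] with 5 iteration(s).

f(x) = x³ - 2x² + 6x - 4
Initial interval: [0.26, 3.29]

Iteration 1:
  c_1 = (0.260000 + 3.290000)/2 = 1.775000
  f(c_1) = f(1.775000) = 5.941109
  f(a) × f(c) < 0, new interval: [0.260000, 1.775000]
Iteration 2:
  c_2 = (0.260000 + 1.775000)/2 = 1.017500
  f(c_2) = f(1.017500) = 1.087812
  f(a) × f(c) < 0, new interval: [0.260000, 1.017500]
Iteration 3:
  c_3 = (0.260000 + 1.017500)/2 = 0.638750
  f(c_3) = f(0.638750) = -0.722892
  f(a) × f(c) ≥ 0, new interval: [0.638750, 1.017500]
Iteration 4:
  c_4 = (0.638750 + 1.017500)/2 = 0.828125
  f(c_4) = f(0.828125) = 0.165089
  f(a) × f(c) < 0, new interval: [0.638750, 0.828125]
Iteration 5:
  c_5 = (0.638750 + 0.828125)/2 = 0.733437
  f(c_5) = f(0.733437) = -0.280698
  f(a) × f(c) ≥ 0, new interval: [0.733437, 0.828125]

After 5 iteration(s), the approximation is c_5 = 0.733437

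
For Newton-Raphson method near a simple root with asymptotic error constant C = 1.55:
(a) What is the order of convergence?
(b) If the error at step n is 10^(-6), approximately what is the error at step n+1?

(a) Newton-Raphson has quadratic (order 2) convergence near simple roots.
    This means |e_{n+1}| ≈ C|e_n|².

(b) With |e_n| = 10^(-6) and C = 1.55:
    |e_{n+1}| ≈ 1.55 × (10^(-6))² = 1.55 × 10^(-12)

(a) 2 (quadratic); (b) |e_{n+1}| ≈ 1.550e-12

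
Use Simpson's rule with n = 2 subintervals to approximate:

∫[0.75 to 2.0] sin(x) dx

f(x) = sin(x)
a = 0.75, b = 2.0, n = 2
h = (b - a)/n = 0.625000

Simpson's rule: (h/3)[f(x₀) + 4f(x₁) + 2f(x₂) + ... + f(xₙ)]

x_0 = 0.7500, f(x_0) = 0.681639, coefficient = 1
x_1 = 1.3750, f(x_1) = 0.980893, coefficient = 4
x_2 = 2.0000, f(x_2) = 0.909297, coefficient = 1

I ≈ (0.625000/3) × 5.514508 = 1.148856
Exact value: 1.147836
Error: 0.001020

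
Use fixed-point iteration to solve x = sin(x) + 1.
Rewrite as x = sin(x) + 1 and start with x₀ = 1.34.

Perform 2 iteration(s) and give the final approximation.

Equation: x = sin(x) + 1
Fixed-point form: x = sin(x) + 1
x₀ = 1.34

x_1 = g(1.340000) = 1.973485
x_2 = g(1.973485) = 1.920011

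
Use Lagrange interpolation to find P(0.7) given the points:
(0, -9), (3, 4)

Lagrange interpolation formula:
P(x) = Σ yᵢ × Lᵢ(x)
where Lᵢ(x) = Π_{j≠i} (x - xⱼ)/(xᵢ - xⱼ)

L_0(0.7) = (0.7 - 3)/(0 - 3) = 0.766667
L_1(0.7) = (0.7 - 0)/(3 - 0) = 0.233333

P(0.7) = (-9)×L_0(0.7) + 4×L_1(0.7)
P(0.7) = -5.966667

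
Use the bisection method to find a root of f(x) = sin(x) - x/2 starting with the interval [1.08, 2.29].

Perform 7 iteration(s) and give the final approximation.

f(x) = sin(x) - x/2
Initial interval: [1.08, 2.29]

Iteration 1:
  c_1 = (1.080000 + 2.290000)/2 = 1.685000
  f(c_1) = f(1.685000) = 0.150986
  f(a) × f(c) ≥ 0, new interval: [1.685000, 2.290000]
Iteration 2:
  c_2 = (1.685000 + 2.290000)/2 = 1.987500
  f(c_2) = f(1.987500) = -0.079322
  f(a) × f(c) < 0, new interval: [1.685000, 1.987500]
Iteration 3:
  c_3 = (1.685000 + 1.987500)/2 = 1.836250
  f(c_3) = f(1.836250) = 0.046849
  f(a) × f(c) ≥ 0, new interval: [1.836250, 1.987500]
Iteration 4:
  c_4 = (1.836250 + 1.987500)/2 = 1.911875
  f(c_4) = f(1.911875) = -0.013543
  f(a) × f(c) < 0, new interval: [1.836250, 1.911875]
Iteration 5:
  c_5 = (1.836250 + 1.911875)/2 = 1.874063
  f(c_5) = f(1.874063) = 0.017335
  f(a) × f(c) ≥ 0, new interval: [1.874063, 1.911875]
Iteration 6:
  c_6 = (1.874063 + 1.911875)/2 = 1.892969
  f(c_6) = f(1.892969) = 0.002065
  f(a) × f(c) ≥ 0, new interval: [1.892969, 1.911875]
Iteration 7:
  c_7 = (1.892969 + 1.911875)/2 = 1.902422
  f(c_7) = f(1.902422) = -0.005697
  f(a) × f(c) < 0, new interval: [1.892969, 1.902422]

After 7 iteration(s), the approximation is c_7 = 1.902422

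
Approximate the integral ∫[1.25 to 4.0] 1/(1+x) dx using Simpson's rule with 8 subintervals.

f(x) = 1/(1+x)
a = 1.25, b = 4.0, n = 8
h = (b - a)/n = 0.343750

Simpson's rule: (h/3)[f(x₀) + 4f(x₁) + 2f(x₂) + ... + f(xₙ)]

x_0 = 1.2500, f(x_0) = 0.444444, coefficient = 1
x_1 = 1.5938, f(x_1) = 0.385542, coefficient = 4
x_2 = 1.9375, f(x_2) = 0.340426, coefficient = 2
x_3 = 2.2812, f(x_3) = 0.304762, coefficient = 4
x_4 = 2.6250, f(x_4) = 0.275862, coefficient = 2
x_5 = 2.9688, f(x_5) = 0.251969, coefficient = 4
x_6 = 3.3125, f(x_6) = 0.231884, coefficient = 2
x_7 = 3.6562, f(x_7) = 0.214765, coefficient = 4
x_8 = 4.0000, f(x_8) = 0.200000, coefficient = 1

I ≈ (0.343750/3) × 6.968938 = 0.798524
Exact value: 0.798508
Error: 0.000017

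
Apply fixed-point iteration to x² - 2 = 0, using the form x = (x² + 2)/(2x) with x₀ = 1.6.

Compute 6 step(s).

Equation: x² - 2 = 0
Fixed-point form: x = (x² + 2)/(2x)
x₀ = 1.6

x_1 = g(1.600000) = 1.425000
x_2 = g(1.425000) = 1.414254
x_3 = g(1.414254) = 1.414214
x_4 = g(1.414214) = 1.414214
x_5 = g(1.414214) = 1.414214
x_6 = g(1.414214) = 1.414214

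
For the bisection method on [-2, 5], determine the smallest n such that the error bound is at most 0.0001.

We need (b-a)/2^n ≤ 0.0001
(5 - (-2))/2^n ≤ 0.0001
7/2^n ≤ 0.0001
2^n ≥ 70000
n ≥ log₂(70000) = 16.10
n ≥ 17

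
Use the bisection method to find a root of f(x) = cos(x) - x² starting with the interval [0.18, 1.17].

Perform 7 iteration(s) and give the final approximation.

f(x) = cos(x) - x²
Initial interval: [0.18, 1.17]

Iteration 1:
  c_1 = (0.180000 + 1.170000)/2 = 0.675000
  f(c_1) = f(0.675000) = 0.325082
  f(a) × f(c) ≥ 0, new interval: [0.675000, 1.170000]
Iteration 2:
  c_2 = (0.675000 + 1.170000)/2 = 0.922500
  f(c_2) = f(0.922500) = -0.247177
  f(a) × f(c) < 0, new interval: [0.675000, 0.922500]
Iteration 3:
  c_3 = (0.675000 + 0.922500)/2 = 0.798750
  f(c_3) = f(0.798750) = 0.059601
  f(a) × f(c) ≥ 0, new interval: [0.798750, 0.922500]
Iteration 4:
  c_4 = (0.798750 + 0.922500)/2 = 0.860625
  f(c_4) = f(0.860625) = -0.088712
  f(a) × f(c) < 0, new interval: [0.798750, 0.860625]
Iteration 5:
  c_5 = (0.798750 + 0.860625)/2 = 0.829687
  f(c_5) = f(0.829687) = -0.013275
  f(a) × f(c) < 0, new interval: [0.798750, 0.829687]
Iteration 6:
  c_6 = (0.798750 + 0.829687)/2 = 0.814219
  f(c_6) = f(0.814219) = 0.023485
  f(a) × f(c) ≥ 0, new interval: [0.814219, 0.829687]
Iteration 7:
  c_7 = (0.814219 + 0.829687)/2 = 0.821953
  f(c_7) = f(0.821953) = 0.005185
  f(a) × f(c) ≥ 0, new interval: [0.821953, 0.829687]

After 7 iteration(s), the approximation is c_7 = 0.821953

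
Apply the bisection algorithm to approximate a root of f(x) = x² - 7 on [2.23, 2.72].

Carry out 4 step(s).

f(x) = x² - 7
Initial interval: [2.23, 2.72]

Iteration 1:
  c_1 = (2.230000 + 2.720000)/2 = 2.475000
  f(c_1) = f(2.475000) = -0.874375
  f(a) × f(c) ≥ 0, new interval: [2.475000, 2.720000]
Iteration 2:
  c_2 = (2.475000 + 2.720000)/2 = 2.597500
  f(c_2) = f(2.597500) = -0.252994
  f(a) × f(c) ≥ 0, new interval: [2.597500, 2.720000]
Iteration 3:
  c_3 = (2.597500 + 2.720000)/2 = 2.658750
  f(c_3) = f(2.658750) = 0.068952
  f(a) × f(c) < 0, new interval: [2.597500, 2.658750]
Iteration 4:
  c_4 = (2.597500 + 2.658750)/2 = 2.628125
  f(c_4) = f(2.628125) = -0.092959
  f(a) × f(c) ≥ 0, new interval: [2.628125, 2.658750]

After 4 iteration(s), the approximation is c_4 = 2.628125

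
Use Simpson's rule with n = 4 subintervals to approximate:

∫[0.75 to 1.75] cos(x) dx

f(x) = cos(x)
a = 0.75, b = 1.75, n = 4
h = (b - a)/n = 0.250000

Simpson's rule: (h/3)[f(x₀) + 4f(x₁) + 2f(x₂) + ... + f(xₙ)]

x_0 = 0.7500, f(x_0) = 0.731689, coefficient = 1
x_1 = 1.0000, f(x_1) = 0.540302, coefficient = 4
x_2 = 1.2500, f(x_2) = 0.315322, coefficient = 2
x_3 = 1.5000, f(x_3) = 0.070737, coefficient = 4
x_4 = 1.7500, f(x_4) = -0.178246, coefficient = 1

I ≈ (0.250000/3) × 3.628246 = 0.302354
Exact value: 0.302347
Error: 0.000007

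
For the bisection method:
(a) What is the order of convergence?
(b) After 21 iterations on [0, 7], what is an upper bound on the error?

(a) Bisection has linear (order 1) convergence; the error is halved each step.

(b) Error bound = (b-a)/2^n = (7 - 0)/2^{21}
    = 7/2^{21}

(a) 1 (linear); (b) error ≤ 3.34e-06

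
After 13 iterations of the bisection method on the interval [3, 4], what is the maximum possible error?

Bisection error bound: |error| ≤ (b-a)/2^n
|error| ≤ (4 - 3)/2^13 = 1/2^13
|error| ≤ 0.0001220703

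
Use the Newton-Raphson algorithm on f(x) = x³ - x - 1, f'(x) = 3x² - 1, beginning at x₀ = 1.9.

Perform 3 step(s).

f(x) = x³ - x - 1
f'(x) = 3x² - 1
x₀ = 1.9

Newton-Raphson formula: x_{n+1} = x_n - f(x_n)/f'(x_n)

Iteration 1:
  f(1.900000) = 3.959000
  f'(1.900000) = 9.830000
  x_1 = 1.900000 - 3.959000/9.830000 = 1.497253
Iteration 2:
  f(1.497253) = 0.859240
  f'(1.497253) = 5.725302
  x_2 = 1.497253 - 0.859240/5.725302 = 1.347176
Iteration 3:
  f(1.347176) = 0.097789
  f'(1.347176) = 4.444646
  x_3 = 1.347176 - 0.097789/4.444646 = 1.325174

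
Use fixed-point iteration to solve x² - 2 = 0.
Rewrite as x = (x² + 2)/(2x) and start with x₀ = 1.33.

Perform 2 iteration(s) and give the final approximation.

Equation: x² - 2 = 0
Fixed-point form: x = (x² + 2)/(2x)
x₀ = 1.33

x_1 = g(1.330000) = 1.416880
x_2 = g(1.416880) = 1.414216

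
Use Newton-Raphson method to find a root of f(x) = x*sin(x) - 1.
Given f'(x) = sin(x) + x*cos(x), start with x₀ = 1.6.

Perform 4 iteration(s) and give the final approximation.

f(x) = x*sin(x) - 1
f'(x) = sin(x) + x*cos(x)
x₀ = 1.6

Newton-Raphson formula: x_{n+1} = x_n - f(x_n)/f'(x_n)

Iteration 1:
  f(1.600000) = 0.599318
  f'(1.600000) = 0.952854
  x_1 = 1.600000 - 0.599318/0.952854 = 0.971029
Iteration 2:
  f(0.971029) = -0.198448
  f'(0.971029) = 1.373565
  x_2 = 0.971029 - (-0.198448)/1.373565 = 1.115505
Iteration 3:
  f(1.115505) = 0.001872
  f'(1.115505) = 1.388647
  x_3 = 1.115505 - 0.001872/1.388647 = 1.114157
Iteration 4:
  f(1.114157) = 0.000000
  f'(1.114157) = 1.388809
  x_4 = 1.114157 - 0.000000/1.388809 = 1.114157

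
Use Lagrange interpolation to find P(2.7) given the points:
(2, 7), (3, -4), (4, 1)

Lagrange interpolation formula:
P(x) = Σ yᵢ × Lᵢ(x)
where Lᵢ(x) = Π_{j≠i} (x - xⱼ)/(xᵢ - xⱼ)

L_0(2.7) = (2.7 - 3)/(2 - 3) × (2.7 - 4)/(2 - 4) = 0.195000
L_1(2.7) = (2.7 - 2)/(3 - 2) × (2.7 - 4)/(3 - 4) = 0.910000
L_2(2.7) = (2.7 - 2)/(4 - 2) × (2.7 - 3)/(4 - 3) = -0.105000

P(2.7) = 7×L_0(2.7) + (-4)×L_1(2.7) + 1×L_2(2.7)
P(2.7) = -2.380000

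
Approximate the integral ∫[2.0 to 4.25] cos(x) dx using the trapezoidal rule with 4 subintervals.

f(x) = cos(x)
a = 2.0, b = 4.25, n = 4
h = (b - a)/n = 0.562500

Trapezoidal rule: (h/2)[f(x₀) + 2f(x₁) + 2f(x₂) + ... + f(xₙ)]

x_0 = 2.0000, f(x_0) = -0.416147, coefficient = 1
x_1 = 2.5625, f(x_1) = -0.836960, coefficient = 2
x_2 = 3.1250, f(x_2) = -0.999862, coefficient = 2
x_3 = 3.6875, f(x_3) = -0.854657, coefficient = 2
x_4 = 4.2500, f(x_4) = -0.446087, coefficient = 1

I ≈ (0.562500/2) × -6.245191 = -1.756460
Exact value: -1.804287
Error: 0.047827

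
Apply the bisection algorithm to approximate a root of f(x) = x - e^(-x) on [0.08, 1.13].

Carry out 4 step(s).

f(x) = x - e^(-x)
Initial interval: [0.08, 1.13]

Iteration 1:
  c_1 = (0.080000 + 1.130000)/2 = 0.605000
  f(c_1) = f(0.605000) = 0.058926
  f(a) × f(c) < 0, new interval: [0.080000, 0.605000]
Iteration 2:
  c_2 = (0.080000 + 0.605000)/2 = 0.342500
  f(c_2) = f(0.342500) = -0.367493
  f(a) × f(c) ≥ 0, new interval: [0.342500, 0.605000]
Iteration 3:
  c_3 = (0.342500 + 0.605000)/2 = 0.473750
  f(c_3) = f(0.473750) = -0.148913
  f(a) × f(c) ≥ 0, new interval: [0.473750, 0.605000]
Iteration 4:
  c_4 = (0.473750 + 0.605000)/2 = 0.539375
  f(c_4) = f(0.539375) = -0.043738
  f(a) × f(c) ≥ 0, new interval: [0.539375, 0.605000]

After 4 iteration(s), the approximation is c_4 = 0.539375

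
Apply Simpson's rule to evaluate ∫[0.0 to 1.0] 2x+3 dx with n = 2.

f(x) = 2x+3
a = 0.0, b = 1.0, n = 2
h = (b - a)/n = 0.500000

Simpson's rule: (h/3)[f(x₀) + 4f(x₁) + 2f(x₂) + ... + f(xₙ)]

x_0 = 0.0000, f(x_0) = 3.000000, coefficient = 1
x_1 = 0.5000, f(x_1) = 4.000000, coefficient = 4
x_2 = 1.0000, f(x_2) = 5.000000, coefficient = 1

I ≈ (0.500000/3) × 24.000000 = 4.000000
Exact value: 4.000000
Error: 0.000000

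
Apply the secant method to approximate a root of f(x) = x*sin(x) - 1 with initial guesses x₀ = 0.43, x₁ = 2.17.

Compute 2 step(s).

f(x) = x*sin(x) - 1
x₀ = 0.43, x₁ = 2.17

Secant formula: x_{n+1} = x_n - f(x_n)(x_n - x_{n-1})/(f(x_n) - f(x_{n-1}))

Iteration 1:
  f(0.430000) = -0.820746
  f(2.170000) = 0.791953
  x_2 = 2.170000 - 0.791953×(2.170000 - 0.430000)/(0.791953 - (-0.820746))
       = 1.315532
Iteration 2:
  f(2.170000) = 0.791953
  f(1.315532) = 0.272905
  x_3 = 1.315532 - 0.272905×(1.315532 - 2.170000)/(0.272905 - 0.791953)
       = 0.866271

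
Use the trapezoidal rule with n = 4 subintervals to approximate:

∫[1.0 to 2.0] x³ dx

f(x) = x³
a = 1.0, b = 2.0, n = 4
h = (b - a)/n = 0.250000

Trapezoidal rule: (h/2)[f(x₀) + 2f(x₁) + 2f(x₂) + ... + f(xₙ)]

x_0 = 1.0000, f(x_0) = 1.000000, coefficient = 1
x_1 = 1.2500, f(x_1) = 1.953125, coefficient = 2
x_2 = 1.5000, f(x_2) = 3.375000, coefficient = 2
x_3 = 1.7500, f(x_3) = 5.359375, coefficient = 2
x_4 = 2.0000, f(x_4) = 8.000000, coefficient = 1

I ≈ (0.250000/2) × 30.375000 = 3.796875
Exact value: 3.750000
Error: 0.046875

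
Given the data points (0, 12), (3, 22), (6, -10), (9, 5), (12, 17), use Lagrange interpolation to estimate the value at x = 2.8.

Lagrange interpolation formula:
P(x) = Σ yᵢ × Lᵢ(x)
where Lᵢ(x) = Π_{j≠i} (x - xⱼ)/(xᵢ - xⱼ)

L_0(2.8) = (2.8 - 3)/(0 - 3) × (2.8 - 6)/(0 - 6) × (2.8 - 9)/(0 - 9) × (2.8 - 12)/(0 - 12) = 0.018779
L_1(2.8) = (2.8 - 0)/(3 - 0) × (2.8 - 6)/(3 - 6) × (2.8 - 9)/(3 - 9) × (2.8 - 12)/(3 - 12) = 1.051602
L_2(2.8) = (2.8 - 0)/(6 - 0) × (2.8 - 3)/(6 - 3) × (2.8 - 9)/(6 - 9) × (2.8 - 12)/(6 - 12) = -0.098588
L_3(2.8) = (2.8 - 0)/(9 - 0) × (2.8 - 3)/(9 - 3) × (2.8 - 6)/(9 - 6) × (2.8 - 12)/(9 - 12) = 0.033923
L_4(2.8) = (2.8 - 0)/(12 - 0) × (2.8 - 3)/(12 - 3) × (2.8 - 6)/(12 - 6) × (2.8 - 9)/(12 - 9) = -0.005715

P(2.8) = 12×L_0(2.8) + 22×L_1(2.8) + (-10)×L_2(2.8) + 5×L_3(2.8) + 17×L_4(2.8)
P(2.8) = 24.418910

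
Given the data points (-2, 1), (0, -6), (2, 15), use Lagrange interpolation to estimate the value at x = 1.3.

Lagrange interpolation formula:
P(x) = Σ yᵢ × Lᵢ(x)
where Lᵢ(x) = Π_{j≠i} (x - xⱼ)/(xᵢ - xⱼ)

L_0(1.3) = (1.3 - 0)/(-2 - 0) × (1.3 - 2)/(-2 - 2) = -0.113750
L_1(1.3) = (1.3 - (-2))/(0 - (-2)) × (1.3 - 2)/(0 - 2) = 0.577500
L_2(1.3) = (1.3 - (-2))/(2 - (-2)) × (1.3 - 0)/(2 - 0) = 0.536250

P(1.3) = 1×L_0(1.3) + (-6)×L_1(1.3) + 15×L_2(1.3)
P(1.3) = 4.465000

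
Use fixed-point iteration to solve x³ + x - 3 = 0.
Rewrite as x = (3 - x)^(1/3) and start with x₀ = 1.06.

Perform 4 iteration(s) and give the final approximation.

Equation: x³ + x - 3 = 0
Fixed-point form: x = (3 - x)^(1/3)
x₀ = 1.06

x_1 = g(1.060000) = 1.247194
x_2 = g(1.247194) = 1.205715
x_3 = g(1.205715) = 1.215152
x_4 = g(1.215152) = 1.213018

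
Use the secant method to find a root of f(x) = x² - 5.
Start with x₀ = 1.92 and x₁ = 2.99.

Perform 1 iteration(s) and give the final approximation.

f(x) = x² - 5
x₀ = 1.92, x₁ = 2.99

Secant formula: x_{n+1} = x_n - f(x_n)(x_n - x_{n-1})/(f(x_n) - f(x_{n-1}))

Iteration 1:
  f(1.920000) = -1.313600
  f(2.990000) = 3.940100
  x_2 = 2.990000 - 3.940100×(2.990000 - 1.920000)/(3.940100 - (-1.313600))
       = 2.187536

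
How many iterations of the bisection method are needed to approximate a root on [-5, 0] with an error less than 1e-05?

We need (b-a)/2^n ≤ 1e-05
(0 - (-5))/2^n ≤ 1e-05
5/2^n ≤ 1e-05
2^n ≥ 500000
n ≥ log₂(500000) = 18.93
n ≥ 19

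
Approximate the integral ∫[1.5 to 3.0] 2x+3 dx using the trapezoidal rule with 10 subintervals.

f(x) = 2x+3
a = 1.5, b = 3.0, n = 10
h = (b - a)/n = 0.150000

Trapezoidal rule: (h/2)[f(x₀) + 2f(x₁) + 2f(x₂) + ... + f(xₙ)]

x_0 = 1.5000, f(x_0) = 6.000000, coefficient = 1
x_1 = 1.6500, f(x_1) = 6.300000, coefficient = 2
x_2 = 1.8000, f(x_2) = 6.600000, coefficient = 2
x_3 = 1.9500, f(x_3) = 6.900000, coefficient = 2
x_4 = 2.1000, f(x_4) = 7.200000, coefficient = 2
x_5 = 2.2500, f(x_5) = 7.500000, coefficient = 2
x_6 = 2.4000, f(x_6) = 7.800000, coefficient = 2
x_7 = 2.5500, f(x_7) = 8.100000, coefficient = 2
x_8 = 2.7000, f(x_8) = 8.400000, coefficient = 2
x_9 = 2.8500, f(x_9) = 8.700000, coefficient = 2
x_10 = 3.0000, f(x_10) = 9.000000, coefficient = 1

I ≈ (0.150000/2) × 150.000000 = 11.250000
Exact value: 11.250000
Error: 0.000000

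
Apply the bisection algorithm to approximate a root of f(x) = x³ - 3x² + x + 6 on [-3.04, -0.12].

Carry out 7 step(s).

f(x) = x³ - 3x² + x + 6
Initial interval: [-3.04, -0.12]

Iteration 1:
  c_1 = (-3.040000 + (-0.120000))/2 = -1.580000
  f(c_1) = f(-1.580000) = -7.013512
  f(a) × f(c) ≥ 0, new interval: [-1.580000, -0.120000]
Iteration 2:
  c_2 = (-1.580000 + (-0.120000))/2 = -0.850000
  f(c_2) = f(-0.850000) = 2.368375
  f(a) × f(c) < 0, new interval: [-1.580000, -0.850000]
Iteration 3:
  c_3 = (-1.580000 + (-0.850000))/2 = -1.215000
  f(c_3) = f(-1.215000) = -1.437288
  f(a) × f(c) ≥ 0, new interval: [-1.215000, -0.850000]
Iteration 4:
  c_4 = (-1.215000 + (-0.850000))/2 = -1.032500
  f(c_4) = f(-1.032500) = 0.668628
  f(a) × f(c) < 0, new interval: [-1.215000, -1.032500]
Iteration 5:
  c_5 = (-1.215000 + (-1.032500))/2 = -1.123750
  f(c_5) = f(-1.123750) = -0.331279
  f(a) × f(c) ≥ 0, new interval: [-1.123750, -1.032500]
Iteration 6:
  c_6 = (-1.123750 + (-1.032500))/2 = -1.078125
  f(c_6) = f(-1.078125) = 0.181652
  f(a) × f(c) < 0, new interval: [-1.123750, -1.078125]
Iteration 7:
  c_7 = (-1.123750 + (-1.078125))/2 = -1.100938
  f(c_7) = f(-1.100938) = -0.071534
  f(a) × f(c) ≥ 0, new interval: [-1.100938, -1.078125]

After 7 iteration(s), the approximation is c_7 = -1.100938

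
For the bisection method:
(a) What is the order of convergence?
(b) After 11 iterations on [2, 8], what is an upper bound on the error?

(a) Bisection has linear (order 1) convergence; the error is halved each step.

(b) Error bound = (b-a)/2^n = (8 - 2)/2^{11}
    = 6/2^{11}

(a) 1 (linear); (b) error ≤ 2.93e-03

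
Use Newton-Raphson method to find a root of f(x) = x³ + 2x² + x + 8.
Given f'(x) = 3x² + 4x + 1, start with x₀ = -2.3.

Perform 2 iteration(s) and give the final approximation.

f(x) = x³ + 2x² + x + 8
f'(x) = 3x² + 4x + 1
x₀ = -2.3

Newton-Raphson formula: x_{n+1} = x_n - f(x_n)/f'(x_n)

Iteration 1:
  f(-2.300000) = 4.113000
  f'(-2.300000) = 7.670000
  x_1 = -2.300000 - 4.113000/7.670000 = -2.836245
Iteration 2:
  f(-2.836245) = -1.563240
  f'(-2.836245) = 13.787879
  x_2 = -2.836245 - (-1.563240)/13.787879 = -2.722867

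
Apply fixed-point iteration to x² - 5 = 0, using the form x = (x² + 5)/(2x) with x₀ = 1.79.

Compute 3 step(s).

Equation: x² - 5 = 0
Fixed-point form: x = (x² + 5)/(2x)
x₀ = 1.79

x_1 = g(1.790000) = 2.291648
x_2 = g(2.291648) = 2.236742
x_3 = g(2.236742) = 2.236068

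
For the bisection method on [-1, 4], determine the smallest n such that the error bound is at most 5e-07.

We need (b-a)/2^n ≤ 5e-07
(4 - (-1))/2^n ≤ 5e-07
5/2^n ≤ 5e-07
2^n ≥ 10000000
n ≥ log₂(10000000) = 23.25
n ≥ 24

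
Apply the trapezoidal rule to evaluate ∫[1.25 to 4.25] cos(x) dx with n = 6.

f(x) = cos(x)
a = 1.25, b = 4.25, n = 6
h = (b - a)/n = 0.500000

Trapezoidal rule: (h/2)[f(x₀) + 2f(x₁) + 2f(x₂) + ... + f(xₙ)]

x_0 = 1.2500, f(x_0) = 0.315322, coefficient = 1
x_1 = 1.7500, f(x_1) = -0.178246, coefficient = 2
x_2 = 2.2500, f(x_2) = -0.628174, coefficient = 2
x_3 = 2.7500, f(x_3) = -0.924302, coefficient = 2
x_4 = 3.2500, f(x_4) = -0.994130, coefficient = 2
x_5 = 3.7500, f(x_5) = -0.820559, coefficient = 2
x_6 = 4.2500, f(x_6) = -0.446087, coefficient = 1

I ≈ (0.500000/2) × -7.221587 = -1.805397
Exact value: -1.843974
Error: 0.038577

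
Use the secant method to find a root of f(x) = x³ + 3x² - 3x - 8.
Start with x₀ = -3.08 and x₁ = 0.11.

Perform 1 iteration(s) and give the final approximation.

f(x) = x³ + 3x² - 3x - 8
x₀ = -3.08, x₁ = 0.11

Secant formula: x_{n+1} = x_n - f(x_n)(x_n - x_{n-1})/(f(x_n) - f(x_{n-1}))

Iteration 1:
  f(-3.080000) = 0.481088
  f(0.110000) = -8.292369
  x_2 = 0.110000 - (-8.292369)×(0.110000 - (-3.080000))/(-8.292369 - 0.481088)
       = -2.905078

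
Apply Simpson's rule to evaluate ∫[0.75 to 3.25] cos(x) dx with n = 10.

f(x) = cos(x)
a = 0.75, b = 3.25, n = 10
h = (b - a)/n = 0.250000

Simpson's rule: (h/3)[f(x₀) + 4f(x₁) + 2f(x₂) + ... + f(xₙ)]

x_0 = 0.7500, f(x_0) = 0.731689, coefficient = 1
x_1 = 1.0000, f(x_1) = 0.540302, coefficient = 4
x_2 = 1.2500, f(x_2) = 0.315322, coefficient = 2
x_3 = 1.5000, f(x_3) = 0.070737, coefficient = 4
x_4 = 1.7500, f(x_4) = -0.178246, coefficient = 2
x_5 = 2.0000, f(x_5) = -0.416147, coefficient = 4
x_6 = 2.2500, f(x_6) = -0.628174, coefficient = 2
x_7 = 2.5000, f(x_7) = -0.801144, coefficient = 4
x_8 = 2.7500, f(x_8) = -0.924302, coefficient = 2
x_9 = 3.0000, f(x_9) = -0.989992, coefficient = 4
x_10 = 3.2500, f(x_10) = -0.994130, coefficient = 1

I ≈ (0.250000/3) × -9.478214 = -0.789851
Exact value: -0.789834
Error: 0.000017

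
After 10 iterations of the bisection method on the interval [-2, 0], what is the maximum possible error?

Bisection error bound: |error| ≤ (b-a)/2^n
|error| ≤ (0 - (-2))/2^10 = 2/2^10
|error| ≤ 0.0019531250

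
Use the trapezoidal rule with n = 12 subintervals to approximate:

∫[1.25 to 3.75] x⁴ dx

f(x) = x⁴
a = 1.25, b = 3.75, n = 12
h = (b - a)/n = 0.208333

Trapezoidal rule: (h/2)[f(x₀) + 2f(x₁) + 2f(x₂) + ... + f(xₙ)]

x_0 = 1.2500, f(x_0) = 2.441406, coefficient = 1
x_1 = 1.4583, f(x_1) = 4.523006, coefficient = 2
x_2 = 1.6667, f(x_2) = 7.716049, coefficient = 2
x_3 = 1.8750, f(x_3) = 12.359619, coefficient = 2
x_4 = 2.0833, f(x_4) = 18.838011, coefficient = 2
x_5 = 2.2917, f(x_5) = 27.580732, coefficient = 2
x_6 = 2.5000, f(x_6) = 39.062500, coefficient = 2
x_7 = 2.7083, f(x_7) = 53.803244, coefficient = 2
x_8 = 2.9167, f(x_8) = 72.368104, coefficient = 2
x_9 = 3.1250, f(x_9) = 95.367432, coefficient = 2
x_10 = 3.3333, f(x_10) = 123.456790, coefficient = 2
x_11 = 3.5417, f(x_11) = 157.336953, coefficient = 2
x_12 = 3.7500, f(x_12) = 197.753906, coefficient = 1

I ≈ (0.208333/2) × 1425.020194 = 148.439604
Exact value: 147.705078
Error: 0.734525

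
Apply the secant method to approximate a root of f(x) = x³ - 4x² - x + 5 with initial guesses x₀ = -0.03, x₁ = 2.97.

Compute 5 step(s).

f(x) = x³ - 4x² - x + 5
x₀ = -0.03, x₁ = 2.97

Secant formula: x_{n+1} = x_n - f(x_n)(x_n - x_{n-1})/(f(x_n) - f(x_{n-1}))

Iteration 1:
  f(-0.030000) = 5.026373
  f(2.970000) = -7.055527
  x_2 = 2.970000 - (-7.055527)×(2.970000 - (-0.030000))/(-7.055527 - 5.026373)
       = 1.218075
Iteration 2:
  f(2.970000) = -7.055527
  f(1.218075) = -0.345637
  x_3 = 1.218075 - (-0.345637)×(1.218075 - 2.970000)/(-0.345637 - (-7.055527))
       = 1.127831
Iteration 3:
  f(1.218075) = -0.345637
  f(1.127831) = 0.218763
  x_4 = 1.127831 - 0.218763×(1.127831 - 1.218075)/(0.218763 - (-0.345637))
       = 1.162810
Iteration 4:
  f(1.127831) = 0.218763
  f(1.162810) = 0.000950
  x_5 = 1.162810 - 0.000950×(1.162810 - 1.127831)/(0.000950 - 0.218763)
       = 1.162962
Iteration 5:
  f(1.162810) = 0.000950
  f(1.162962) = -0.000003
  x_6 = 1.162962 - (-0.000003)×(1.162962 - 1.162810)/(-0.000003 - 0.000950)
       = 1.162962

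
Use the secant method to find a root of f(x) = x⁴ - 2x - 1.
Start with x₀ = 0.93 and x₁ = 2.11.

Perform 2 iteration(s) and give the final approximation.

f(x) = x⁴ - 2x - 1
x₀ = 0.93, x₁ = 2.11

Secant formula: x_{n+1} = x_n - f(x_n)(x_n - x_{n-1})/(f(x_n) - f(x_{n-1}))

Iteration 1:
  f(0.930000) = -2.111948
  f(2.110000) = 14.601194
  x_2 = 2.110000 - 14.601194×(2.110000 - 0.930000)/(14.601194 - (-2.111948))
       = 1.079110
Iteration 2:
  f(2.110000) = 14.601194
  f(1.079110) = -1.802210
  x_3 = 1.079110 - (-1.802210)×(1.079110 - 2.110000)/(-1.802210 - 14.601194)
       = 1.192372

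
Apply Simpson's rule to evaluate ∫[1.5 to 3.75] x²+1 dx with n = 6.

f(x) = x²+1
a = 1.5, b = 3.75, n = 6
h = (b - a)/n = 0.375000

Simpson's rule: (h/3)[f(x₀) + 4f(x₁) + 2f(x₂) + ... + f(xₙ)]

x_0 = 1.5000, f(x_0) = 3.250000, coefficient = 1
x_1 = 1.8750, f(x_1) = 4.515625, coefficient = 4
x_2 = 2.2500, f(x_2) = 6.062500, coefficient = 2
x_3 = 2.6250, f(x_3) = 7.890625, coefficient = 4
x_4 = 3.0000, f(x_4) = 10.000000, coefficient = 2
x_5 = 3.3750, f(x_5) = 12.390625, coefficient = 4
x_6 = 3.7500, f(x_6) = 15.062500, coefficient = 1

I ≈ (0.375000/3) × 149.625000 = 18.703125
Exact value: 18.703125
Error: 0.000000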